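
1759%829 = 101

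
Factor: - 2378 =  - 2^1*29^1*41^1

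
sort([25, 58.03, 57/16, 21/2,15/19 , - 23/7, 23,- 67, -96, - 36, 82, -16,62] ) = [ - 96,- 67 ,- 36,  -  16,-23/7,15/19 , 57/16,21/2 , 23,25, 58.03, 62, 82 ] 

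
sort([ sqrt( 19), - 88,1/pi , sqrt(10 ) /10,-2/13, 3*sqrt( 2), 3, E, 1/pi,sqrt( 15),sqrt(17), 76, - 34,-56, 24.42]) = [- 88,-56,-34, - 2/13,sqrt( 10)/10 , 1/pi,1/pi, E,3,sqrt(15), sqrt(17), 3*sqrt( 2 ),sqrt( 19),24.42,76 ] 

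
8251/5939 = 1 + 2312/5939 = 1.39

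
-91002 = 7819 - 98821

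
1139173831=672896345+466277486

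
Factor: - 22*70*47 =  - 2^2*5^1*7^1*11^1* 47^1 = -72380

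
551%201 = 149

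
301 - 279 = 22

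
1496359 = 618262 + 878097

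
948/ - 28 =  - 237/7 = - 33.86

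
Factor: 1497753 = 3^2*166417^1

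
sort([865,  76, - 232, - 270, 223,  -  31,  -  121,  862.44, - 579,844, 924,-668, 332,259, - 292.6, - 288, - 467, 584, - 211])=[-668,-579, - 467, - 292.6, - 288, - 270, - 232,  -  211, - 121,-31, 76,223, 259, 332,584, 844, 862.44, 865, 924] 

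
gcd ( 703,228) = 19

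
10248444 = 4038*2538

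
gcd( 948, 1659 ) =237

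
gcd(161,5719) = 7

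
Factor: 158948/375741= 2^2*3^(-2)*79^1*83^(-1 )  =  316/747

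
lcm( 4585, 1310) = 9170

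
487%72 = 55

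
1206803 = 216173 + 990630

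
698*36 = 25128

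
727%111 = 61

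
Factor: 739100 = 2^2*5^2* 19^1*389^1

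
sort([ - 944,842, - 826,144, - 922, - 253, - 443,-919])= [ - 944, - 922 , - 919, - 826, - 443, - 253,144 , 842]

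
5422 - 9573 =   -  4151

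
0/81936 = 0  =  0.00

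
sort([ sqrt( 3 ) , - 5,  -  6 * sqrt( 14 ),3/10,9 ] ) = [ - 6 * sqrt( 14), - 5,3/10,sqrt( 3), 9] 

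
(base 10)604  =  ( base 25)O4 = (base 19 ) 1CF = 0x25c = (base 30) k4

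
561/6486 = 187/2162 = 0.09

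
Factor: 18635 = 5^1*3727^1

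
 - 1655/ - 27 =61 + 8/27= 61.30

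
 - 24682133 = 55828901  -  80511034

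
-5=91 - 96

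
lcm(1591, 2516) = 108188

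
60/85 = 12/17=0.71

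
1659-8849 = - 7190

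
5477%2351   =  775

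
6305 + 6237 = 12542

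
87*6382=555234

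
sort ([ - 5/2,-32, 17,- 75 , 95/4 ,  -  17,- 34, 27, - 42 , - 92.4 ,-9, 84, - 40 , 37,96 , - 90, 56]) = [ - 92.4, - 90, - 75,  -  42 , - 40,- 34 ,- 32, - 17, - 9,-5/2, 17,95/4, 27,37,56,  84,96]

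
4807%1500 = 307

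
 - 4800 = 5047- 9847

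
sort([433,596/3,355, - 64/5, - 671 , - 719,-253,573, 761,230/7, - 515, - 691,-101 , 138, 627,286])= [ - 719, - 691, - 671, - 515,-253, - 101,-64/5,  230/7,138,596/3, 286,355, 433,573,627,  761]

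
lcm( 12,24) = 24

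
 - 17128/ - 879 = 19+427/879  =  19.49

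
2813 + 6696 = 9509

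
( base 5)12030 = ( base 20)24a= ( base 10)890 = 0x37A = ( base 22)1IA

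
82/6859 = 82/6859 = 0.01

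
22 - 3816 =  - 3794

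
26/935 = 26/935 = 0.03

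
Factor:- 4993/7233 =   -  3^( - 1) * 2411^( - 1)*4993^1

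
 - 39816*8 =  - 318528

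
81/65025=9/7225 = 0.00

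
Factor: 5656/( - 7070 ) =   -  2^2*5^( - 1) = - 4/5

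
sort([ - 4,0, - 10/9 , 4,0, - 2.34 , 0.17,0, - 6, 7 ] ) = [ - 6, -4, - 2.34 , - 10/9,0,0,0,0.17,4,7]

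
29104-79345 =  - 50241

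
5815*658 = 3826270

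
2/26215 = 2/26215 = 0.00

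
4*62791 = 251164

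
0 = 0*6552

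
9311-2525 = 6786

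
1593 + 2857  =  4450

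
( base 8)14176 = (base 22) cl0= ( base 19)h70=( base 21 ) e4c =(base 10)6270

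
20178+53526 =73704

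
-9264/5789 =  - 9264/5789 = -1.60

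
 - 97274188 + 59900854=- 37373334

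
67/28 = 67/28 = 2.39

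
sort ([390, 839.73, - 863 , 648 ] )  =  [ - 863,390,648 , 839.73 ]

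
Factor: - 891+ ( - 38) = -929^1 = - 929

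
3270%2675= 595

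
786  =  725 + 61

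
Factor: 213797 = 67^1*3191^1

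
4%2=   0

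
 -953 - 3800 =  - 4753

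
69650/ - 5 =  - 13930/1=- 13930.00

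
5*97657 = 488285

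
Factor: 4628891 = 4628891^1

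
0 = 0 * 377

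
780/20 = 39 = 39.00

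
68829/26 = 2647 + 7/26 = 2647.27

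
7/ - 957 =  - 1 + 950/957 = - 0.01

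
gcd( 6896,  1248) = 16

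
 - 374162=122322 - 496484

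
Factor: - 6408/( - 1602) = 2^2 = 4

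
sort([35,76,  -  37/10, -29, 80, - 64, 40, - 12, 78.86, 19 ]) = [ - 64, -29, - 12,  -  37/10, 19,  35, 40, 76, 78.86, 80 ] 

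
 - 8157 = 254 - 8411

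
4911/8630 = 4911/8630 = 0.57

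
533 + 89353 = 89886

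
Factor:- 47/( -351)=3^( - 3 )*13^( - 1)*47^1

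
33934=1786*19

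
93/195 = 31/65  =  0.48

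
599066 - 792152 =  - 193086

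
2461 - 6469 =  - 4008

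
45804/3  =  15268 = 15268.00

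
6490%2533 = 1424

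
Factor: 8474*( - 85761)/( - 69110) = 3^2 * 5^( - 1)*13^1*19^1*223^1*733^1*6911^( - 1 ) = 363369357/34555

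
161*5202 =837522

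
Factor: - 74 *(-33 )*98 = 2^2*3^1*7^2*11^1  *  37^1 = 239316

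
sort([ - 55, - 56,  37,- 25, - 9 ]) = [ - 56, - 55, -25, - 9,37]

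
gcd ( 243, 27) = 27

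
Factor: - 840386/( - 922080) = 2^(-4 )*3^( - 1) * 5^(-1) * 17^(-1)*113^( - 1)*420193^1 =420193/461040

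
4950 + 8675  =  13625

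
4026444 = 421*9564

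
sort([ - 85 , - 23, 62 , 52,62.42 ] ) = [ - 85, - 23,  52,62, 62.42 ] 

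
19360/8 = 2420  =  2420.00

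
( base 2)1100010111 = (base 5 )11131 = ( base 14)407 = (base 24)18n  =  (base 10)791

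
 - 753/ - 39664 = 753/39664 = 0.02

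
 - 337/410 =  - 337/410 = - 0.82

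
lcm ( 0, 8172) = 0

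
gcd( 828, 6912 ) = 36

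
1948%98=86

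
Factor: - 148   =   - 2^2*37^1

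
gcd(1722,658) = 14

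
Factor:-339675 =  - 3^1*5^2*7^1*647^1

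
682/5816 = 341/2908 = 0.12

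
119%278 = 119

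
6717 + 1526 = 8243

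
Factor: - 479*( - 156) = 74724   =  2^2* 3^1 * 13^1*479^1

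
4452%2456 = 1996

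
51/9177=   17/3059= 0.01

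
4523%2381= 2142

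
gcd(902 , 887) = 1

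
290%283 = 7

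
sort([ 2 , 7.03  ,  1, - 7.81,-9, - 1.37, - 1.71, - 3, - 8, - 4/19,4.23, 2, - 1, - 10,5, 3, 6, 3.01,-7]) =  [-10 , - 9, - 8, - 7.81, - 7, - 3, - 1.71,-1.37,- 1, - 4/19, 1, 2,2, 3, 3.01, 4.23, 5,6 , 7.03] 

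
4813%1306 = 895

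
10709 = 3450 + 7259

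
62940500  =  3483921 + 59456579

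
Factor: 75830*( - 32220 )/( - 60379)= 2443242600/60379 = 2^3* 3^2*5^2*11^( - 2 )*179^1*499^( - 1)*7583^1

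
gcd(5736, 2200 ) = 8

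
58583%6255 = 2288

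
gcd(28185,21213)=3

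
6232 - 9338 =-3106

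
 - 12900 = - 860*15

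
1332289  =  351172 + 981117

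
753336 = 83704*9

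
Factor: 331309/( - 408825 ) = -3^( - 2) * 5^( - 2)*11^1*23^( - 1 ) * 79^( - 1) *30119^1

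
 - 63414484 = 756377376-819791860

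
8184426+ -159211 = 8025215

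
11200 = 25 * 448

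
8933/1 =8933 = 8933.00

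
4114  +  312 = 4426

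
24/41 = 24/41  =  0.59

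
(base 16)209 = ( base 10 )521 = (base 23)MF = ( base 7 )1343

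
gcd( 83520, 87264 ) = 288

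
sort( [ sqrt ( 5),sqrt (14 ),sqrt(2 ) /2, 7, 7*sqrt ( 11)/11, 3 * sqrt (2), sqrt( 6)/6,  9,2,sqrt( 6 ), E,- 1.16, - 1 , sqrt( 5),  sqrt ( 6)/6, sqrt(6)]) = [ - 1.16, - 1,  sqrt( 6 ) /6, sqrt( 6 ) /6,sqrt( 2)/2, 2,  7 * sqrt( 11)/11, sqrt(5),sqrt( 5), sqrt ( 6 ),sqrt( 6 ),E,  sqrt( 14 ), 3*sqrt( 2 ), 7, 9]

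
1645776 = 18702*88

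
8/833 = 8/833 = 0.01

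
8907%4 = 3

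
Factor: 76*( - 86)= - 2^3 * 19^1*43^1  =  - 6536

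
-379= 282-661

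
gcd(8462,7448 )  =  2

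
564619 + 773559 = 1338178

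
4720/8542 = 2360/4271 = 0.55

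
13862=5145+8717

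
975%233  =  43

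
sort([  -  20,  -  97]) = [ -97, - 20] 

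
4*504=2016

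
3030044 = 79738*38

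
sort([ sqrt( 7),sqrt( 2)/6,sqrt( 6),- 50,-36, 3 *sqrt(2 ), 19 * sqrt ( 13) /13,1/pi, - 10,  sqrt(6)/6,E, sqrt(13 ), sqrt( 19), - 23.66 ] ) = [ - 50, - 36, - 23.66, -10,sqrt ( 2)/6,1/pi,  sqrt( 6 ) /6,sqrt( 6), sqrt( 7),E,sqrt( 13),3*sqrt(2),sqrt(19),19*sqrt( 13 ) /13 ] 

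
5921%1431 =197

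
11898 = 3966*3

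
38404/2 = 19202 = 19202.00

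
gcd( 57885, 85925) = 5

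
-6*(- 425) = 2550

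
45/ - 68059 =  - 45/68059 = -  0.00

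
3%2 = 1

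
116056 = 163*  712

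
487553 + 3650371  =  4137924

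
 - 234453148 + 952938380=718485232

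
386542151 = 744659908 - 358117757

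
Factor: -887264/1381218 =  - 2^4*3^ ( - 1) * 7^1*17^1*233^1*230203^( - 1 ) = - 443632/690609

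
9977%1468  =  1169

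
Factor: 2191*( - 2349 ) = - 3^4*7^1 * 29^1*313^1= - 5146659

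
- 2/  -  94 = 1/47 = 0.02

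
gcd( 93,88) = 1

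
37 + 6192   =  6229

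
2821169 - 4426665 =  - 1605496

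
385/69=5  +  40/69= 5.58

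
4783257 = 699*6843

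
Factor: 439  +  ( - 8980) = - 8541 = - 3^2*13^1*73^1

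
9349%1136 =261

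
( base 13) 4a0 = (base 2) 1100100110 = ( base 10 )806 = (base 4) 30212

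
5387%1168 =715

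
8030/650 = 803/65 = 12.35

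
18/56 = 9/28   =  0.32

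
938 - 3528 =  - 2590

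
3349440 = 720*4652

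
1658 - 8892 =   -  7234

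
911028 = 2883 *316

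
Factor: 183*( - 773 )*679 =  - 3^1*7^1 * 61^1*97^1 * 773^1 = - 96050661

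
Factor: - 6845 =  - 5^1*37^2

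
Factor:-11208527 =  - 11^1*1018957^1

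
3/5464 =3/5464 = 0.00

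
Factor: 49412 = 2^2*11^1*1123^1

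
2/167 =2/167 = 0.01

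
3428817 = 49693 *69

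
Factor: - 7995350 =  - 2^1*5^2*11^1*14537^1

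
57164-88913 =  -  31749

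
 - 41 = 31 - 72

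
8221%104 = 5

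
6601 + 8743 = 15344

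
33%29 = 4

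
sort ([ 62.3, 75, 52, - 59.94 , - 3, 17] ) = [  -  59.94, - 3, 17,  52, 62.3, 75]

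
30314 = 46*659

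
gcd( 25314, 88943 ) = 1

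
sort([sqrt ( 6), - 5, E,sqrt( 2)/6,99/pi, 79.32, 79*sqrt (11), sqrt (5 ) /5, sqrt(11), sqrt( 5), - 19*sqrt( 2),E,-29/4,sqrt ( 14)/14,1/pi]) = [ - 19*sqrt( 2), - 29/4,-5,sqrt( 2 ) /6, sqrt ( 14)/14,1/pi, sqrt(5 )/5,sqrt( 5 ), sqrt(6), E,E, sqrt(11), 99/pi,79.32,79*sqrt ( 11)]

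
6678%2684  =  1310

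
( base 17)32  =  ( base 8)65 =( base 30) 1N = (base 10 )53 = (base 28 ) 1P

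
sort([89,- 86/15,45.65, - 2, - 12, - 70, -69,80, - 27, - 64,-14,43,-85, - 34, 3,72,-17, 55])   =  [ - 85, - 70,-69 , - 64,-34, - 27, - 17,-14,-12,  -  86/15 , - 2,3,43,45.65,55,  72,80, 89 ] 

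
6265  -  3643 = 2622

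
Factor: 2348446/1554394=151^(  -  1)*761^1*1543^1*5147^ ( - 1)=1174223/777197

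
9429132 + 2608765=12037897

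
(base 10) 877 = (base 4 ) 31231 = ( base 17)30a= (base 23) 1f3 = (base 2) 1101101101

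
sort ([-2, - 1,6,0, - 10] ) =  [ - 10 ,- 2,-1,0,6] 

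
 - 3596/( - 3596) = 1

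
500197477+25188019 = 525385496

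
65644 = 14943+50701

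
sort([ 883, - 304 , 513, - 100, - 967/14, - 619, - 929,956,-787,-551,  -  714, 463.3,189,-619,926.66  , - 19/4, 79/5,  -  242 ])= [ - 929, - 787, -714,  -  619, - 619, - 551, - 304,-242,- 100, - 967/14, - 19/4,79/5,189,  463.3,513,883, 926.66,956 ] 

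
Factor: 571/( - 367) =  - 367^( - 1)*571^1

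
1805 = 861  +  944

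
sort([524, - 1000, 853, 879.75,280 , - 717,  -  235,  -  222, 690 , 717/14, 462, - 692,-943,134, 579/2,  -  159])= [  -  1000, - 943, - 717  , - 692, - 235,  -  222, - 159,  717/14, 134, 280,579/2, 462, 524,690, 853,879.75 ] 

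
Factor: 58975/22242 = 175/66 =2^( - 1)*3^( - 1)*5^2*7^1*11^( - 1)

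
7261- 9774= - 2513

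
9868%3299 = 3270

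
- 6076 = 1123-7199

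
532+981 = 1513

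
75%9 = 3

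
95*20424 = 1940280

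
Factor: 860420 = 2^2*5^1*11^1*3911^1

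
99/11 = 9 = 9.00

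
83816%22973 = 14897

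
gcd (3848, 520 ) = 104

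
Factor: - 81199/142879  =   - 11^( - 1)*31^( - 1 )*419^( - 1)*81199^1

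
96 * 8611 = 826656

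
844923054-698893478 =146029576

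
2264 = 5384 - 3120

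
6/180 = 1/30 = 0.03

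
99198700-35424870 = 63773830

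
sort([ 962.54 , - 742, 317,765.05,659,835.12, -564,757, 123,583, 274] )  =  [-742 , - 564,  123 , 274,317, 583, 659,757, 765.05, 835.12,962.54]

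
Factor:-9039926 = -2^1*7^1*41^1*15749^1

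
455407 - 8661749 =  - 8206342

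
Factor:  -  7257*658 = - 2^1*3^1*7^1*41^1*47^1 * 59^1 = - 4775106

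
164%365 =164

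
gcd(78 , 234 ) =78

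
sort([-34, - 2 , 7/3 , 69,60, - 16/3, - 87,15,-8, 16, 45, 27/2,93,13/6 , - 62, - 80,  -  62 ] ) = [ - 87 , - 80, - 62, - 62, - 34, - 8, - 16/3, - 2,13/6, 7/3, 27/2,15, 16, 45 , 60,69,  93]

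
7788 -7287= 501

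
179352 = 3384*53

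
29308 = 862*34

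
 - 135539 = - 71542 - 63997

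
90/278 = 45/139 = 0.32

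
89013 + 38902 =127915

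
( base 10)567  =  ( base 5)4232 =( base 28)k7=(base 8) 1067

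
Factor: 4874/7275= 2^1*3^( - 1) * 5^( - 2)*97^( - 1)*2437^1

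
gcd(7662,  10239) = 3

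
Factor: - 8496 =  - 2^4*3^2*59^1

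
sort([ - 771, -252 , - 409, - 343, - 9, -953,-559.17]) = [-953 ,- 771 , - 559.17, - 409, - 343, - 252, - 9 ]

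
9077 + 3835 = 12912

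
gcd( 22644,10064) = 2516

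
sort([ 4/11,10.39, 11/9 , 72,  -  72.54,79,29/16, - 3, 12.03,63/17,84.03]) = [ - 72.54, - 3,4/11 , 11/9,29/16, 63/17,10.39,12.03,72,79,84.03]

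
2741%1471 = 1270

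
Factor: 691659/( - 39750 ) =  - 230553/13250 =- 2^(- 1)*3^3*5^ ( - 3 )* 53^( - 1) * 8539^1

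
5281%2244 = 793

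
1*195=195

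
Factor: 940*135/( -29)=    - 126900/29 = - 2^2*3^3 * 5^2*29^ ( - 1 ) * 47^1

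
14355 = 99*145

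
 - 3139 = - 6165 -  - 3026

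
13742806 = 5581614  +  8161192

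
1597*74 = 118178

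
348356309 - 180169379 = 168186930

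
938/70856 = 469/35428= 0.01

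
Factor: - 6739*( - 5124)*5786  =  2^3 *3^1*7^1*11^1  *  23^1*61^1*263^1*293^1 = 199794259896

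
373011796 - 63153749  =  309858047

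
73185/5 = 14637 = 14637.00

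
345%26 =7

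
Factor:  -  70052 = - 2^2*83^1*211^1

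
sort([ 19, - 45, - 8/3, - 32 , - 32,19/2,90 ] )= [ - 45, - 32, - 32, - 8/3, 19/2, 19,90 ] 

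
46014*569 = 26181966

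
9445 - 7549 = 1896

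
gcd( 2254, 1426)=46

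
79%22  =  13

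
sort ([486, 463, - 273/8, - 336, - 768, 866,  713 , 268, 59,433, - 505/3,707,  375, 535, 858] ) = [-768,-336, - 505/3, - 273/8,59, 268,375,  433,  463 , 486, 535,  707,713, 858, 866 ]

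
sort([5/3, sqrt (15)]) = [5/3 , sqrt ( 15 ) ] 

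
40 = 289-249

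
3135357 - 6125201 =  - 2989844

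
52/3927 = 52/3927  =  0.01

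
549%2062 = 549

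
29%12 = 5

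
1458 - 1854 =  - 396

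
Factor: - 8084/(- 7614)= 2^1 * 3^( - 4) * 43^1= 86/81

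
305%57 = 20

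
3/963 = 1/321 = 0.00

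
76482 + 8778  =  85260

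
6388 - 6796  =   - 408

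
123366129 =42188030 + 81178099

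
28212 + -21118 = 7094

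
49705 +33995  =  83700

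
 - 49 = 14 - 63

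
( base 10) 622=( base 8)1156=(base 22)166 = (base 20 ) 1B2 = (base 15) 2b7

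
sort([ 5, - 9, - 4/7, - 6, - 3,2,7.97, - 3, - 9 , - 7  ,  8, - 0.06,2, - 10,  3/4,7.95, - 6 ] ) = [ - 10,-9, - 9, - 7, - 6, - 6,- 3 , - 3, - 4/7, - 0.06,  3/4,2,2, 5, 7.95,  7.97,  8]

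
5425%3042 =2383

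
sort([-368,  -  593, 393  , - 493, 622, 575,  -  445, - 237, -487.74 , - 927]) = [ - 927 , - 593, - 493, - 487.74, - 445, - 368, - 237, 393,  575, 622] 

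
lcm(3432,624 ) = 6864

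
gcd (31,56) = 1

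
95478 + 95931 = 191409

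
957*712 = 681384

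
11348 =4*2837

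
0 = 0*5698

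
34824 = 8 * 4353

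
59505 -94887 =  - 35382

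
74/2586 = 37/1293 = 0.03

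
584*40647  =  23737848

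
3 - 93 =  -90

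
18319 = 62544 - 44225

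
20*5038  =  100760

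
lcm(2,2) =2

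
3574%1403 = 768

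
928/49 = 928/49 = 18.94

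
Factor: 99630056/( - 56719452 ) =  - 24907514/14179863 = -2^1*3^( - 1)*197^ ( - 1)*23993^( - 1)*12453757^1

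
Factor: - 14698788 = - 2^2*3^1*13^1*59^1*1597^1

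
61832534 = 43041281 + 18791253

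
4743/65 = 72 + 63/65 = 72.97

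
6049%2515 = 1019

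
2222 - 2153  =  69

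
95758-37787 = 57971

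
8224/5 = 8224/5 = 1644.80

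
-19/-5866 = 19/5866= 0.00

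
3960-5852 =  - 1892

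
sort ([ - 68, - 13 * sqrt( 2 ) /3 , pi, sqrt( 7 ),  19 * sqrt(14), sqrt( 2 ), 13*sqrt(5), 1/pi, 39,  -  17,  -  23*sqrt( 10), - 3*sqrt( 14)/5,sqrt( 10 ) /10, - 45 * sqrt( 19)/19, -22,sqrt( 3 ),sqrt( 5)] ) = [-23* sqrt( 10), - 68,-22,-17,- 45*sqrt(19) /19,  -  13*sqrt( 2) /3, - 3*sqrt( 14 )/5,sqrt(10)/10,1/pi, sqrt(2 ), sqrt( 3),sqrt( 5),sqrt( 7 ),pi, 13*sqrt( 5), 39,  19 * sqrt(14) ] 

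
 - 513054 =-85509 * 6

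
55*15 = 825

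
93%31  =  0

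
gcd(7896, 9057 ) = 3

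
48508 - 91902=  - 43394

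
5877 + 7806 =13683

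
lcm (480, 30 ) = 480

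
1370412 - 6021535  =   - 4651123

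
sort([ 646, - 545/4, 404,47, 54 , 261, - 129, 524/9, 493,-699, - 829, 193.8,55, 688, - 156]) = [ - 829, - 699, - 156, - 545/4,-129 , 47, 54, 55, 524/9,193.8, 261,404,493,646, 688]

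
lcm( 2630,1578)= 7890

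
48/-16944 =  - 1  +  352/353 = - 0.00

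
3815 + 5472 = 9287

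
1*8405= 8405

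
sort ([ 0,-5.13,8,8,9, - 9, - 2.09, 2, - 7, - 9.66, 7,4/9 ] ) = [ - 9.66 , - 9, - 7 , - 5.13, - 2.09,  0,4/9,2, 7,  8,8,9]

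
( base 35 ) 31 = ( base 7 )211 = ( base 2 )1101010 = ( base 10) 106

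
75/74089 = 75/74089=0.00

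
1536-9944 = - 8408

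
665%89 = 42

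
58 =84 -26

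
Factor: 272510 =2^1*5^1*7^1*17^1*229^1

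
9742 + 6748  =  16490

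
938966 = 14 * 67069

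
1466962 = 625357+841605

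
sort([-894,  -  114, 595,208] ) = [ - 894,-114 , 208, 595] 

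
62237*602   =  37466674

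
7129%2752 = 1625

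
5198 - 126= 5072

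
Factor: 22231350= 2^1 * 3^2*5^2*127^1*389^1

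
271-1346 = -1075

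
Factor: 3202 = 2^1*1601^1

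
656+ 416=1072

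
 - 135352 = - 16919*8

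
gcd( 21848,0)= 21848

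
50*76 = 3800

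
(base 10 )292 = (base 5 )2132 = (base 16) 124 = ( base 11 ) 246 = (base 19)F7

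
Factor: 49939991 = 47^1*67^1*15859^1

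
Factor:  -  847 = -7^1*11^2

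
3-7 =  - 4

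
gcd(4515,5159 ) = 7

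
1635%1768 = 1635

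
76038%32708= 10622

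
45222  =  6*7537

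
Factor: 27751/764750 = 2^(  -  1)*5^( - 3)*7^( - 1)*19^(-1)*23^( - 1)*27751^1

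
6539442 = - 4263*( - 1534 ) 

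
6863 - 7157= - 294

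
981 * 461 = 452241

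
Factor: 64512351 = 3^2*191^1*37529^1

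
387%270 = 117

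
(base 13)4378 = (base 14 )35D0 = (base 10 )9394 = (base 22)J90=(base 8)22262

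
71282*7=498974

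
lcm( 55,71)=3905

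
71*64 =4544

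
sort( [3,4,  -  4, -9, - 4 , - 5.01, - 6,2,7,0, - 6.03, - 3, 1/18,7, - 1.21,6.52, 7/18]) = [ - 9, - 6.03, - 6, - 5.01, - 4, - 4,-3,-1.21,0,1/18, 7/18,2,3,4, 6.52,7,  7]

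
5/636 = 5/636 = 0.01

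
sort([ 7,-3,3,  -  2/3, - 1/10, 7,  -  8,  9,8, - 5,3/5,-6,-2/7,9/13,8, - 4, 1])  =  [ - 8,- 6,  -  5,  -  4,-3, - 2/3,- 2/7,  -  1/10, 3/5,9/13 , 1, 3, 7,7,8,  8,9]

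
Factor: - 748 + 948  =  200=2^3*5^2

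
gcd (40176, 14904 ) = 648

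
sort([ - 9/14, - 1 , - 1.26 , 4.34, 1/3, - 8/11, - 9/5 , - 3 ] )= [ - 3, - 9/5, - 1.26 , - 1,  -  8/11, - 9/14 , 1/3, 4.34 ]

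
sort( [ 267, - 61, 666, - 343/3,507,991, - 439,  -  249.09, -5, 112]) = [ - 439, - 249.09,  -  343/3, - 61, - 5,  112,267,  507, 666,991]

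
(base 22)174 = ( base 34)iu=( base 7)1605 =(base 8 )1202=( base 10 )642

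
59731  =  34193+25538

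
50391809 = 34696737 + 15695072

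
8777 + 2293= 11070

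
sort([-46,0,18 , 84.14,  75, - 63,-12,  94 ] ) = [-63, - 46, - 12, 0, 18,  75, 84.14,  94 ] 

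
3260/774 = 1630/387 = 4.21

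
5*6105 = 30525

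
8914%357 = 346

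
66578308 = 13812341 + 52765967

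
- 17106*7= - 119742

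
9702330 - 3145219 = 6557111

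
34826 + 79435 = 114261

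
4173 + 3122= 7295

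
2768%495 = 293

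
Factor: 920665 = 5^1* 184133^1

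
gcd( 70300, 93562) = 2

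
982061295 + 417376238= 1399437533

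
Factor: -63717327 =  - 3^3*2359901^1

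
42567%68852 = 42567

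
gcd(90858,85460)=2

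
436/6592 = 109/1648 =0.07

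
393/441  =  131/147 = 0.89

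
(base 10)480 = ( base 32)F0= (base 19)165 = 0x1e0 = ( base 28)H4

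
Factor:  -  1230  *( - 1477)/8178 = 302785/1363 =5^1*7^1*29^( - 1 ) * 41^1*47^( - 1 ) *211^1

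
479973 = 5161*93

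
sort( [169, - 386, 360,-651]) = [ - 651, - 386, 169,360]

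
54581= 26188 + 28393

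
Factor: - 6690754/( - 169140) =2^( - 1)*3^ ( - 1)  *  5^( - 1) * 7^2*67^1* 1019^1*2819^( - 1 ) = 3345377/84570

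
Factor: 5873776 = 2^4 *29^1*12659^1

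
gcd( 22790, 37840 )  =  430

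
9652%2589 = 1885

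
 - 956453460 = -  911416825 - 45036635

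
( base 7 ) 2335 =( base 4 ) 31123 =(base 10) 859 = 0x35b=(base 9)1154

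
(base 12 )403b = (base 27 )9ek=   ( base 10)6959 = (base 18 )138b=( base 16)1b2f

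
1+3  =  4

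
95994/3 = 31998  =  31998.00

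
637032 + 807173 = 1444205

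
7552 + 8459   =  16011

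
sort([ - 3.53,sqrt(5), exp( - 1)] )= [-3.53 , exp( - 1), sqrt( 5 ) ] 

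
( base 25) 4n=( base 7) 234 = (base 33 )3O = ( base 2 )1111011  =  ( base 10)123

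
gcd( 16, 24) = 8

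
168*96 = 16128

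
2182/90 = 24+ 11/45  =  24.24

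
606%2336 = 606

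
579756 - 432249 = 147507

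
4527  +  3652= 8179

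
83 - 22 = 61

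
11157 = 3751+7406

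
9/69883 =9/69883 = 0.00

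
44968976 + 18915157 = 63884133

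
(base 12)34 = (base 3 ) 1111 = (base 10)40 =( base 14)2C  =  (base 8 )50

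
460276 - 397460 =62816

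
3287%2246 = 1041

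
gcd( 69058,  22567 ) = 1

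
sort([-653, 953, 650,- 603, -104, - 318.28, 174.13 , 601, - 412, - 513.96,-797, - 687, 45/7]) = [ - 797, - 687, - 653, - 603, -513.96 , - 412, - 318.28, - 104, 45/7,174.13, 601, 650 , 953 ]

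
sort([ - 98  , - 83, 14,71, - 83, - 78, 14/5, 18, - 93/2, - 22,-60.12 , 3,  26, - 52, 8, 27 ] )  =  [-98,-83,  -  83, - 78, - 60.12, - 52, - 93/2, - 22,  14/5, 3, 8, 14, 18  ,  26, 27, 71]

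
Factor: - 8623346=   -  2^1*4311673^1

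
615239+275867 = 891106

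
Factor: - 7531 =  - 17^1*443^1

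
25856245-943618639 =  - 917762394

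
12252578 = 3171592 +9080986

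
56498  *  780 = 44068440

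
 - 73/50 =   -  2 + 27/50 = -1.46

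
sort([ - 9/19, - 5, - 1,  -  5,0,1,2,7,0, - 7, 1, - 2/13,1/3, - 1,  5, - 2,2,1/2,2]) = [  -  7, - 5, - 5, - 2, - 1, - 1, - 9/19, - 2/13,0,0,1/3,1/2, 1, 1,  2, 2,2,5, 7] 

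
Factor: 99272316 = 2^2*3^1*11^1*13^1*17^1*41^1*83^1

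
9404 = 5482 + 3922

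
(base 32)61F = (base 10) 6191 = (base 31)6DM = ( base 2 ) 1100000101111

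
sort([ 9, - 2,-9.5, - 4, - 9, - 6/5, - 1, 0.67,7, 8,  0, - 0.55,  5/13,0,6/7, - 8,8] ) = [ - 9.5,-9, - 8, - 4, - 2, - 6/5,-1, - 0.55,0,0 , 5/13, 0.67,6/7, 7,8,8,9]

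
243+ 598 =841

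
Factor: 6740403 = 3^1*23^1*97687^1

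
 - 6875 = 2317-9192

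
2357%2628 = 2357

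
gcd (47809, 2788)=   1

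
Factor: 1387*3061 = 19^1*73^1*  3061^1 = 4245607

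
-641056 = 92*(  -  6968)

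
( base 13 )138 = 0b11011000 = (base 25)8g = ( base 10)216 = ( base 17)CC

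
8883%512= 179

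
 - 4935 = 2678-7613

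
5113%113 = 28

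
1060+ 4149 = 5209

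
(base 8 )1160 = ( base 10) 624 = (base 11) 518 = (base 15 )2B9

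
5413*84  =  454692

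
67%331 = 67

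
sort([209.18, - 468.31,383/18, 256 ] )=[ - 468.31, 383/18, 209.18,256 ]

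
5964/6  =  994 = 994.00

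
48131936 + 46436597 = 94568533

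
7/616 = 1/88= 0.01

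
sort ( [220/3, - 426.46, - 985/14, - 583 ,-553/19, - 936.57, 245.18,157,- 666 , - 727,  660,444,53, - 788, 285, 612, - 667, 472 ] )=[ - 936.57, - 788, - 727, - 667, - 666, - 583, - 426.46,  -  985/14, - 553/19, 53, 220/3, 157,245.18, 285,444 , 472, 612, 660 ]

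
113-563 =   -  450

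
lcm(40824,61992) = 1673784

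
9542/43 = 221 + 39/43 = 221.91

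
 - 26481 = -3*8827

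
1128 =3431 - 2303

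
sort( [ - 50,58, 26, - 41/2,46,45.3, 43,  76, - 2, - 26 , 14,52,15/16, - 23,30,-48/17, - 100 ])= [ - 100, - 50, - 26, - 23 , - 41/2, - 48/17, - 2, 15/16, 14,  26,30 , 43,  45.3,46, 52,  58,  76]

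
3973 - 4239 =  - 266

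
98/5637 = 98/5637=0.02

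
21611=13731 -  - 7880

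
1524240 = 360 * 4234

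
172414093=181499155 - 9085062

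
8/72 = 1/9 = 0.11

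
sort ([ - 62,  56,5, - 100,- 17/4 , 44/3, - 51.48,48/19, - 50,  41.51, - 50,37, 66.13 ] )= [ - 100, - 62,-51.48, - 50 , - 50, - 17/4,48/19, 5, 44/3, 37,  41.51,56 , 66.13 ] 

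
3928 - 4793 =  - 865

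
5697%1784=345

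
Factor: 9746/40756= 11/46=2^( - 1 )*11^1*23^( - 1)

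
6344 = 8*793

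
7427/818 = 9+65/818 = 9.08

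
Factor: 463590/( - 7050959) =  - 2^1 * 3^3*5^1*17^1*101^1*7050959^(-1)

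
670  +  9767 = 10437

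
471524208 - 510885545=  -  39361337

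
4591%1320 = 631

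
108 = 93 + 15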